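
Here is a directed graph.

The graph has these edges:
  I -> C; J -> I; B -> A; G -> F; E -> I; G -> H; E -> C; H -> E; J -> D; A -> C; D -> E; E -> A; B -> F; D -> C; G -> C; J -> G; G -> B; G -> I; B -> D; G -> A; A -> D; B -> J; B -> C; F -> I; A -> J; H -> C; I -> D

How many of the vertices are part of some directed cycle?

A vertex is on a directed cycle iff it belongs to a strongly connected component of size ≥ 2 (or has a self-loop).
The vertices on cycles are {A, B, D, E, F, G, H, I, J} — 9 in total.

9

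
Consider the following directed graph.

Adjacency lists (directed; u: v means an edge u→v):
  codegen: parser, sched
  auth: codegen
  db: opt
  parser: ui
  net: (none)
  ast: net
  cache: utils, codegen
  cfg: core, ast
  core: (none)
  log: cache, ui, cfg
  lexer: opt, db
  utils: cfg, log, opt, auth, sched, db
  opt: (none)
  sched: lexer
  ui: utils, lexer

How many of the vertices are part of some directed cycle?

A vertex is on a directed cycle iff it belongs to a strongly connected component of size ≥ 2 (or has a self-loop).
The vertices on cycles are {ui, log, auth, cache, utils, parser, codegen} — 7 in total.

7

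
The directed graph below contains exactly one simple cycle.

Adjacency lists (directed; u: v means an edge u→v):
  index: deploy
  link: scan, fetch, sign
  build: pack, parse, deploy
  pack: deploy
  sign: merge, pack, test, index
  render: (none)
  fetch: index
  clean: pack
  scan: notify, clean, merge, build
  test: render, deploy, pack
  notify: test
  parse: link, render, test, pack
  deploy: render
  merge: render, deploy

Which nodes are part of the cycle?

DFS with gray/black marking from link:
link gray
  scan gray
    notify gray
      test gray
        render gray
        render black
        deploy gray
          deploy→render: render black — skip
        deploy black
        pack gray
          pack→deploy: deploy black — skip
        pack black
      test black
    notify black
    clean gray
      clean→pack: pack black — skip
    clean black
    merge gray
      merge→render: render black — skip
      merge→deploy: deploy black — skip
    merge black
    build gray
      build→pack: pack black — skip
      parse gray
        parse→link: link is gray → back edge
Back edge closes the cycle link → scan → build → parse → link; its vertices are {link, scan, build, parse}.

link, scan, build, parse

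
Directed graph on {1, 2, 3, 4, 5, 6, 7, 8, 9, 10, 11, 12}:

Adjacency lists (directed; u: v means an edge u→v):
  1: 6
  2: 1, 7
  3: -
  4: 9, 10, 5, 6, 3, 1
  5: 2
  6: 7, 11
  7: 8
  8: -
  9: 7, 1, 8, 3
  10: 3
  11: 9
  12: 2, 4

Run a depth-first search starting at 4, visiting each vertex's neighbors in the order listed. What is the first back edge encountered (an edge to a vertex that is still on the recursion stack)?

11->9

DFS from 4 (visiting each vertex's neighbors in the order listed); mark gray on enter, black on exit:
4 gray
  9 gray
    7 gray
      8 gray
      8 black
    7 black
    1 gray
      6 gray
        6→7: 7 black — skip
        11 gray
          11→9: 9 is gray → back edge
First back edge: 11 → 9.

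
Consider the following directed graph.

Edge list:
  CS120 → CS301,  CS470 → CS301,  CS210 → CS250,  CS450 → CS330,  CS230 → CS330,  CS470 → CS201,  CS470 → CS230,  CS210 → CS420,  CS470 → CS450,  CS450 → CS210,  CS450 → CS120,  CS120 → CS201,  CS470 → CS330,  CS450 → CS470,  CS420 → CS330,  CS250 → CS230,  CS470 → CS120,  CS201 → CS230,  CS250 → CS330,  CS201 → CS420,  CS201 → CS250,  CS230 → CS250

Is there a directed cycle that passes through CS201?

CS201 lies on a cycle iff there is a path from CS201 back to itself.
Exploring from CS201, it never reaches itself; equivalently, its strongly connected component is a singleton.

No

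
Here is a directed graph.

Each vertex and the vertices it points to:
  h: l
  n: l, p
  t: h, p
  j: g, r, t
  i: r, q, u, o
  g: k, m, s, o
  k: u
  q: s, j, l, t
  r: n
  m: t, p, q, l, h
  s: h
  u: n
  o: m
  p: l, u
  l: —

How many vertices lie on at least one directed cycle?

8

A vertex is on a directed cycle iff it belongs to a strongly connected component of size ≥ 2 (or has a self-loop).
The vertices on cycles are {g, j, m, n, o, p, q, u} — 8 in total.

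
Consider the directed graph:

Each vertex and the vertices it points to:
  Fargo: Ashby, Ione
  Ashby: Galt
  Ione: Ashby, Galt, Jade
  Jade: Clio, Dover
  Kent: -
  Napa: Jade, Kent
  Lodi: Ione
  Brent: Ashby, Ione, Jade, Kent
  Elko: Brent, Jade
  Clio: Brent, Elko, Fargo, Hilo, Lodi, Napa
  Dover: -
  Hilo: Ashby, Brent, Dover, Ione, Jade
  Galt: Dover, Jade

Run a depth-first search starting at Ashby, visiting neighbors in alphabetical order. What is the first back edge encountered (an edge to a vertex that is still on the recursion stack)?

DFS from Ashby (visiting neighbors in alphabetical order); mark gray on enter, black on exit:
Ashby gray
  Galt gray
    Dover gray
    Dover black
    Jade gray
      Clio gray
        Brent gray
          Brent→Ashby: Ashby is gray → back edge
First back edge: Brent → Ashby.

Brent->Ashby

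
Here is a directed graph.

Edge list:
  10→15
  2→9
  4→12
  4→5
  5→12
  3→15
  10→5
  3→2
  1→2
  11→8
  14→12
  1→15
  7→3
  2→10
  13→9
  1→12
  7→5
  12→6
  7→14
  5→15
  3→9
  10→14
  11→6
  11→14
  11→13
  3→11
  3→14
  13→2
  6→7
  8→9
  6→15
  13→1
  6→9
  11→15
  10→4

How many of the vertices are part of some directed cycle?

A vertex is on a directed cycle iff it belongs to a strongly connected component of size ≥ 2 (or has a self-loop).
The vertices on cycles are {1, 2, 3, 4, 5, 6, 7, 10, 11, 12, 13, 14} — 12 in total.

12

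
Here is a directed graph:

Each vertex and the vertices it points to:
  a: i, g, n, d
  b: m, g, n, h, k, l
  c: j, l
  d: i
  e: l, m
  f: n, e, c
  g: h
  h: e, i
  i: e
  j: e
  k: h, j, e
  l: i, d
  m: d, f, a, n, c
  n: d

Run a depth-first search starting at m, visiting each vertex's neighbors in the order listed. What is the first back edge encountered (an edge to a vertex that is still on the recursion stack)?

DFS from m (visiting each vertex's neighbors in the order listed); mark gray on enter, black on exit:
m gray
  d gray
    i gray
      e gray
        l gray
          l→i: i is gray → back edge
First back edge: l → i.

l->i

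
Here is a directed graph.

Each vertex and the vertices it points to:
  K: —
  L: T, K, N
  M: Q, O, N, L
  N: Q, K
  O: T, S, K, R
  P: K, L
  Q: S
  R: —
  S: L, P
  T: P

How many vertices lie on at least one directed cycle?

A vertex is on a directed cycle iff it belongs to a strongly connected component of size ≥ 2 (or has a self-loop).
The vertices on cycles are {L, N, P, Q, S, T} — 6 in total.

6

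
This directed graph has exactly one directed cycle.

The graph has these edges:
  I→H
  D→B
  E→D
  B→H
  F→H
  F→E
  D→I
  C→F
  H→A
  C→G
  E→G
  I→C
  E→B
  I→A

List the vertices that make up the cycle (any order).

DFS with gray/black marking from E:
E gray
  B gray
    H gray
      A gray
      A black
    H black
  B black
  G gray
  G black
  D gray
    I gray
      I→H: H black — skip
      I→A: A black — skip
      C gray
        F gray
          F→H: H black — skip
          F→E: E is gray → back edge
Back edge closes the cycle E → D → I → C → F → E; its vertices are {C, D, E, F, I}.

C, D, E, F, I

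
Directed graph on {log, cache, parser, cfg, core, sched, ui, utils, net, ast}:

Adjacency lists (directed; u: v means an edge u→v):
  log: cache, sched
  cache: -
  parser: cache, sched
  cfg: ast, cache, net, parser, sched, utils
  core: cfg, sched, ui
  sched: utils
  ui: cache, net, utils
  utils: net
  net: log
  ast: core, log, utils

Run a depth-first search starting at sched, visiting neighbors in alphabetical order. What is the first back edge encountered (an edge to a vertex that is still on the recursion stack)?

DFS from sched (visiting neighbors in alphabetical order); mark gray on enter, black on exit:
sched gray
  utils gray
    net gray
      log gray
        cache gray
        cache black
        log→sched: sched is gray → back edge
First back edge: log → sched.

log->sched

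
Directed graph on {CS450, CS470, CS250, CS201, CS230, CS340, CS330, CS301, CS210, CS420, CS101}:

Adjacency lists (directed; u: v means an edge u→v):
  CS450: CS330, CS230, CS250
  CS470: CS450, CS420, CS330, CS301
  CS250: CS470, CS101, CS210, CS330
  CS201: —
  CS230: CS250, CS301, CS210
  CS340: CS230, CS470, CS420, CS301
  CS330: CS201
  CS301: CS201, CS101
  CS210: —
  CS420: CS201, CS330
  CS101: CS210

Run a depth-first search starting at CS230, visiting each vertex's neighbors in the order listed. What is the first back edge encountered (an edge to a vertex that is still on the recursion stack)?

DFS from CS230 (visiting each vertex's neighbors in the order listed); mark gray on enter, black on exit:
CS230 gray
  CS250 gray
    CS470 gray
      CS450 gray
        CS330 gray
          CS201 gray
          CS201 black
        CS330 black
        CS450→CS230: CS230 is gray → back edge
First back edge: CS450 → CS230.

CS450->CS230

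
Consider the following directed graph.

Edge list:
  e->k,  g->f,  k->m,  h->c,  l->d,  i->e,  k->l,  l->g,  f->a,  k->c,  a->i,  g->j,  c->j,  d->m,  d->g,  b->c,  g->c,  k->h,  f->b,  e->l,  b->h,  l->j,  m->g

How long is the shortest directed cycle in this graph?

6

For each vertex v, BFS finds the shortest path from v back to v.
The shortest such closed walk is f → a → i → e → l → g → f, length 6.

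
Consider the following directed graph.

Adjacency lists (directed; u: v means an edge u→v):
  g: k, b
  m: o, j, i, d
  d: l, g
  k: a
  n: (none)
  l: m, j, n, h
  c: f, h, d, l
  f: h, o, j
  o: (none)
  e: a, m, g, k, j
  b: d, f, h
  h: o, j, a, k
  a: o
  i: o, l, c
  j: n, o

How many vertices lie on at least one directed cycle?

A vertex is on a directed cycle iff it belongs to a strongly connected component of size ≥ 2 (or has a self-loop).
The vertices on cycles are {b, c, d, g, i, l, m} — 7 in total.

7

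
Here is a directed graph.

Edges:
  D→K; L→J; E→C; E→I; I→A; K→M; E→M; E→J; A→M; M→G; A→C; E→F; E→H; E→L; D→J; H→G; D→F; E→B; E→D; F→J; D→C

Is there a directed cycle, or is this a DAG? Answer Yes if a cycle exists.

No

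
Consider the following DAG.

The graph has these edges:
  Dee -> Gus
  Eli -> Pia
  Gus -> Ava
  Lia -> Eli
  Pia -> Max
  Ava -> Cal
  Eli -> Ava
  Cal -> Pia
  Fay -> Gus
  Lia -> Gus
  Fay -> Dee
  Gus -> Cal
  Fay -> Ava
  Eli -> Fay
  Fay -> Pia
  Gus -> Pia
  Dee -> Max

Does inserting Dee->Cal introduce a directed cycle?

No

Adding Dee→Cal creates a cycle iff Cal can already reach Dee.
Explore from Cal: no path reaches Dee. The graph stays acyclic.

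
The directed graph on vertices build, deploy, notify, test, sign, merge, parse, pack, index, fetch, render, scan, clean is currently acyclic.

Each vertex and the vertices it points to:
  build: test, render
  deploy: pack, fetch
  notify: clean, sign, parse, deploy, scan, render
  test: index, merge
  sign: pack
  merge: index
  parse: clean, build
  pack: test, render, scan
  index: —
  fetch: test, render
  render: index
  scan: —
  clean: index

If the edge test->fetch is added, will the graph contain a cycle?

Adding test→fetch creates a cycle iff fetch can already reach test.
Path from fetch: fetch → test.
So fetch → … → test → fetch is a cycle.

Yes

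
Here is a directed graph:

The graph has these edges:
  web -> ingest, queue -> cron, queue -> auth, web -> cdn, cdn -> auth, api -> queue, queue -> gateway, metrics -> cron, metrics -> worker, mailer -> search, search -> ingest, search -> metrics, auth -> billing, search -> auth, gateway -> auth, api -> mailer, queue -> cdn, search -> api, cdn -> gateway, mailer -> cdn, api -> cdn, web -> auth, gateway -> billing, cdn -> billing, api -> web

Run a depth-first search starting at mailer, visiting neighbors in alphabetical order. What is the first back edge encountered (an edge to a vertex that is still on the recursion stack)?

api→mailer

DFS from mailer (visiting neighbors in alphabetical order); mark gray on enter, black on exit:
mailer gray
  cdn gray
    auth gray
      billing gray
      billing black
    auth black
    cdn→billing: billing black — skip
    gateway gray
      gateway→auth: auth black — skip
      gateway→billing: billing black — skip
    gateway black
  cdn black
  search gray
    api gray
      api→cdn: cdn black — skip
      api→mailer: mailer is gray → back edge
First back edge: api → mailer.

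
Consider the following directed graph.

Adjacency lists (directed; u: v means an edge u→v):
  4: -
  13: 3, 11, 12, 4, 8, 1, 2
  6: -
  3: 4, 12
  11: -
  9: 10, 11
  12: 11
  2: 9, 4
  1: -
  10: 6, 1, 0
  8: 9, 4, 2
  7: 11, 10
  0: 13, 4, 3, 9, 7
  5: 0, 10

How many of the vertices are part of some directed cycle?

7

A vertex is on a directed cycle iff it belongs to a strongly connected component of size ≥ 2 (or has a self-loop).
The vertices on cycles are {0, 2, 7, 8, 9, 10, 13} — 7 in total.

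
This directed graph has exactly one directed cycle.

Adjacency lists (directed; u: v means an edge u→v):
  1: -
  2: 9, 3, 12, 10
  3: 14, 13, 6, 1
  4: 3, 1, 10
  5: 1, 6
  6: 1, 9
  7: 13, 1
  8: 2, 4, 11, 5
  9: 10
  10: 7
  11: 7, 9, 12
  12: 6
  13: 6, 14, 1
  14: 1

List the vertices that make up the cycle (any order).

DFS with gray/black marking from 7:
7 gray
  13 gray
    6 gray
      1 gray
      1 black
      9 gray
        10 gray
          10→7: 7 is gray → back edge
Back edge closes the cycle 7 → 13 → 6 → 9 → 10 → 7; its vertices are {6, 7, 9, 10, 13}.

6, 7, 9, 10, 13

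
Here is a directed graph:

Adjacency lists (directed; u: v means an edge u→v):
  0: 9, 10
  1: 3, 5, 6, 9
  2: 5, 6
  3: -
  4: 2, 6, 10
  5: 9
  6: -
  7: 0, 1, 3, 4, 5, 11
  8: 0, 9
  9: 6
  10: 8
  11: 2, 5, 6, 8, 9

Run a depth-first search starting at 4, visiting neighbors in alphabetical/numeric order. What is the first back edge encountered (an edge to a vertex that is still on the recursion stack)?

DFS from 4 (visiting neighbors in alphabetical/numeric order); mark gray on enter, black on exit:
4 gray
  2 gray
    5 gray
      9 gray
        6 gray
        6 black
      9 black
    5 black
    2→6: 6 black — skip
  2 black
  4→6: 6 black — skip
  10 gray
    8 gray
      0 gray
        0→9: 9 black — skip
        0→10: 10 is gray → back edge
First back edge: 0 → 10.

0→10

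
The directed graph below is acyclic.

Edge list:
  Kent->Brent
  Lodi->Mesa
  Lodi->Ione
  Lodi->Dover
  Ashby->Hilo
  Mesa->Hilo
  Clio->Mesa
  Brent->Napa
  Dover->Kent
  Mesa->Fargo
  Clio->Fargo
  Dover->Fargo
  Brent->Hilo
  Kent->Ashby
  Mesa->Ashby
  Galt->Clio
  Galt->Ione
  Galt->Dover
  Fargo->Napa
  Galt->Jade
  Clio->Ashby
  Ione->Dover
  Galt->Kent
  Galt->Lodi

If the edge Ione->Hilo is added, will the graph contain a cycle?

Adding Ione→Hilo creates a cycle iff Hilo can already reach Ione.
Explore from Hilo: no path reaches Ione. The graph stays acyclic.

No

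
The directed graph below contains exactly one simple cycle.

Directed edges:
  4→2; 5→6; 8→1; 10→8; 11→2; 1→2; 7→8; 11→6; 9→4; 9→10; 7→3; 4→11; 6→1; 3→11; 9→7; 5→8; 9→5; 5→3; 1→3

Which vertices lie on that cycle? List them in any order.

1, 3, 6, 11

DFS with gray/black marking from 3:
3 gray
  11 gray
    2 gray
    2 black
    6 gray
      1 gray
        1→3: 3 is gray → back edge
Back edge closes the cycle 3 → 11 → 6 → 1 → 3; its vertices are {1, 3, 6, 11}.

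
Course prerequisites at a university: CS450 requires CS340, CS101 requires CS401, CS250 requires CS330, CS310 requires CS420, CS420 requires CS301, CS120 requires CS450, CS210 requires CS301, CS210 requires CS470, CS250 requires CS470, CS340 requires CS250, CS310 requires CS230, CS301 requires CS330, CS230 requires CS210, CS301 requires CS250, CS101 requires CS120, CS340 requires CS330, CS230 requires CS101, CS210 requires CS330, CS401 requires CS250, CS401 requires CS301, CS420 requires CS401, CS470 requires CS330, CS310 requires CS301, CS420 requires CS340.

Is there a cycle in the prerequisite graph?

DFS with white/gray/black marking, starting from CS210:
CS210 gray
  CS470 gray
    CS330 gray
    CS330 black
  CS470 black
  CS301 gray
    CS250 gray
      CS250→CS330: CS330 black — skip
      CS250→CS470: CS470 black — skip
    CS250 black
    CS301→CS330: CS330 black — skip
  CS301 black
  CS210→CS330: CS330 black — skip
CS210 black
CS340 gray
  CS340→CS250: CS250 black — skip
  CS340→CS330: CS330 black — skip
CS340 black
CS420 gray
  CS420→CS301: CS301 black — skip
  CS420→CS340: CS340 black — skip
  CS401 gray
    CS401→CS301: CS301 black — skip
    CS401→CS250: CS250 black — skip
  CS401 black
CS420 black
CS450 gray
  CS450→CS340: CS340 black — skip
CS450 black
CS101 gray
  CS101→CS401: CS401 black — skip
  CS120 gray
    CS120→CS450: CS450 black — skip
  CS120 black
CS101 black
CS310 gray
  CS230 gray
    CS230→CS101: CS101 black — skip
    CS230→CS210: CS210 black — skip
  CS230 black
  CS310→CS301: CS301 black — skip
  CS310→CS420: CS420 black — skip
CS310 black
Every edge goes to a white or black vertex — no back edge, so the graph is acyclic.

No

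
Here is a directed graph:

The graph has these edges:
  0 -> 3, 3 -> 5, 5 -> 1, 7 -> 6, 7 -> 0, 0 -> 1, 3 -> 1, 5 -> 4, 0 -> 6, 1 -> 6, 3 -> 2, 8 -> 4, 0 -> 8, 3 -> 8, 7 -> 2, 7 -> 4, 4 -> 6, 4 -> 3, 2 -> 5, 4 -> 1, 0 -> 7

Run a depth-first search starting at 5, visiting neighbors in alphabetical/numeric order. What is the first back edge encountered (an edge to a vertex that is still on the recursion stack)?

DFS from 5 (visiting neighbors in alphabetical/numeric order); mark gray on enter, black on exit:
5 gray
  1 gray
    6 gray
    6 black
  1 black
  4 gray
    4→1: 1 black — skip
    3 gray
      3→1: 1 black — skip
      2 gray
        2→5: 5 is gray → back edge
First back edge: 2 → 5.

2→5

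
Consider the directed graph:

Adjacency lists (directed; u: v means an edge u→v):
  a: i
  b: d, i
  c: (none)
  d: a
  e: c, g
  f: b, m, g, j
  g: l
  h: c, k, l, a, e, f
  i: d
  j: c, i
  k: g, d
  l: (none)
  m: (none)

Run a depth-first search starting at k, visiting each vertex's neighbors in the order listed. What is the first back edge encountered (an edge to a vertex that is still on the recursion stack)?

i→d

DFS from k (visiting each vertex's neighbors in the order listed); mark gray on enter, black on exit:
k gray
  g gray
    l gray
    l black
  g black
  d gray
    a gray
      i gray
        i→d: d is gray → back edge
First back edge: i → d.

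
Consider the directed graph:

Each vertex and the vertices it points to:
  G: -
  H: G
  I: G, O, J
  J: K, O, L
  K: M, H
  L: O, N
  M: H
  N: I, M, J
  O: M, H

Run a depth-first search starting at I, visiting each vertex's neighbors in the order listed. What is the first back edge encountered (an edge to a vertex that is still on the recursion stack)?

DFS from I (visiting each vertex's neighbors in the order listed); mark gray on enter, black on exit:
I gray
  G gray
  G black
  O gray
    M gray
      H gray
        H→G: G black — skip
      H black
    M black
    O→H: H black — skip
  O black
  J gray
    K gray
      K→M: M black — skip
      K→H: H black — skip
    K black
    J→O: O black — skip
    L gray
      L→O: O black — skip
      N gray
        N→I: I is gray → back edge
First back edge: N → I.

N->I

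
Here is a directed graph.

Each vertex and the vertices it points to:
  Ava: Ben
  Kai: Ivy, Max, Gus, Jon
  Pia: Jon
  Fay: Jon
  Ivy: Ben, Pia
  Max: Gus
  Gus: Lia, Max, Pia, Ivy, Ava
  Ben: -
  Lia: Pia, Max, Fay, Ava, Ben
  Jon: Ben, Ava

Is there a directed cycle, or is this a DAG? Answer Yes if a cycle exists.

Yes

DFS with white/gray/black marking, starting from Pia:
Pia gray
  Jon gray
    Ben gray
    Ben black
    Ava gray
      Ava→Ben: Ben black — skip
    Ava black
  Jon black
Pia black
Kai gray
  Ivy gray
    Ivy→Ben: Ben black — skip
    Ivy→Pia: Pia black — skip
  Ivy black
  Max gray
    Gus gray
      Lia gray
        Lia→Pia: Pia black — skip
        Lia→Max: Max is gray → back edge
Back edge found, so a cycle exists: Max → Gus → Lia → Max.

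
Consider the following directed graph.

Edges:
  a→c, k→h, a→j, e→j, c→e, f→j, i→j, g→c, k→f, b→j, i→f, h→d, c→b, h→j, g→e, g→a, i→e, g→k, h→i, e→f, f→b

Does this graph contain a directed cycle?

No

DFS with white/gray/black marking, starting from f:
f gray
  j gray
  j black
  b gray
    b→j: j black — skip
  b black
f black
h gray
  d gray
  d black
  h→j: j black — skip
  i gray
    i→j: j black — skip
    e gray
      e→j: j black — skip
      e→f: f black — skip
    e black
    i→f: f black — skip
  i black
h black
a gray
  a→j: j black — skip
  c gray
    c→e: e black — skip
    c→b: b black — skip
  c black
a black
k gray
  k→h: h black — skip
  k→f: f black — skip
k black
g gray
  g→c: c black — skip
  g→e: e black — skip
  g→k: k black — skip
  g→a: a black — skip
g black
Every edge goes to a white or black vertex — no back edge, so the graph is acyclic.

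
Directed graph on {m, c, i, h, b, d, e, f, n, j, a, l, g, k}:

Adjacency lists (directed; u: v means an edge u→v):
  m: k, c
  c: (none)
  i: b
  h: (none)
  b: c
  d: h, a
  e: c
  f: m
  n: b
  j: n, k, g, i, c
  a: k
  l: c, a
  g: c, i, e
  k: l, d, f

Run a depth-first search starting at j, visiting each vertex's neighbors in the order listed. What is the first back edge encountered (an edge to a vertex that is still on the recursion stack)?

a->k

DFS from j (visiting each vertex's neighbors in the order listed); mark gray on enter, black on exit:
j gray
  n gray
    b gray
      c gray
      c black
    b black
  n black
  k gray
    l gray
      l→c: c black — skip
      a gray
        a→k: k is gray → back edge
First back edge: a → k.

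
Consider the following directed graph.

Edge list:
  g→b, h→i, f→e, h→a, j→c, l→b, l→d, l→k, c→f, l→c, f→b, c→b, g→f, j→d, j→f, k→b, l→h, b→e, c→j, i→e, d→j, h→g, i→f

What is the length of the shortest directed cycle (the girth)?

For each vertex v, BFS finds the shortest path from v back to v.
The shortest such closed walk is d → j → d, length 2.

2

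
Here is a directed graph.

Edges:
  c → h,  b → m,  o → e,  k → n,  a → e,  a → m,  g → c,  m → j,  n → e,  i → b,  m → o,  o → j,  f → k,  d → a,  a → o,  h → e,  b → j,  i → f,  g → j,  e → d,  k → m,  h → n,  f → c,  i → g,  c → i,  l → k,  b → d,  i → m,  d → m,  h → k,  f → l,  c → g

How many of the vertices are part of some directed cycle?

A vertex is on a directed cycle iff it belongs to a strongly connected component of size ≥ 2 (or has a self-loop).
The vertices on cycles are {a, c, d, e, f, g, i, m, o} — 9 in total.

9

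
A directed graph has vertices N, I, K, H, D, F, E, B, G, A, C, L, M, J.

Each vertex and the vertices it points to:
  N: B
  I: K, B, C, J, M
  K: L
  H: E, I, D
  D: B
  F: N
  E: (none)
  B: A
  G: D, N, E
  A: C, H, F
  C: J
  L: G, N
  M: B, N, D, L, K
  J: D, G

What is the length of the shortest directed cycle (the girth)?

4

For each vertex v, BFS finds the shortest path from v back to v.
The shortest such closed walk is A → H → I → B → A, length 4.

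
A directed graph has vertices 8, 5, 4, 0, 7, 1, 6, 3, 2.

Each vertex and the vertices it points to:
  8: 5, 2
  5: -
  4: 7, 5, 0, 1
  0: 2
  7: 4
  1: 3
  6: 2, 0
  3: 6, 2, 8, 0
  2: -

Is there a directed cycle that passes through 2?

No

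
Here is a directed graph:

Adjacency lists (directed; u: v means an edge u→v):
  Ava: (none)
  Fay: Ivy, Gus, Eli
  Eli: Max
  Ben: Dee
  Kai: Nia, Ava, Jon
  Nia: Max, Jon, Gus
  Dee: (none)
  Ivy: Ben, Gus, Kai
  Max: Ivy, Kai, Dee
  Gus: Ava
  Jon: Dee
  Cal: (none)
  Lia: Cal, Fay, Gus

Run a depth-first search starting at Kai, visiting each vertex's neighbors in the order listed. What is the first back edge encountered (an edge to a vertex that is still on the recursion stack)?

DFS from Kai (visiting each vertex's neighbors in the order listed); mark gray on enter, black on exit:
Kai gray
  Nia gray
    Max gray
      Ivy gray
        Ben gray
          Dee gray
          Dee black
        Ben black
        Gus gray
          Ava gray
          Ava black
        Gus black
        Ivy→Kai: Kai is gray → back edge
First back edge: Ivy → Kai.

Ivy→Kai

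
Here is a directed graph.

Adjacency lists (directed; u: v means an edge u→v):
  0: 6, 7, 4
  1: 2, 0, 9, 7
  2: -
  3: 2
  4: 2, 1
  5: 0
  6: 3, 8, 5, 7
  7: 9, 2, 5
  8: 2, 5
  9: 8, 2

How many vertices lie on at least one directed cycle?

8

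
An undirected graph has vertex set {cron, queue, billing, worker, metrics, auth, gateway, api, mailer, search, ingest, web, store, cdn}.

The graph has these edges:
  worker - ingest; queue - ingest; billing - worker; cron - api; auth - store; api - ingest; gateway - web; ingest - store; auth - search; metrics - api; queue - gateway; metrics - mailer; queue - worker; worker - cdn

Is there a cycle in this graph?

DFS, tracking each vertex's parent; an edge to a visited non-parent vertex closes a cycle.
Start from search:
visit search (parent –)
  visit auth (parent search)
    visit store (parent auth)
      visit ingest (parent store)
        ingest–store: parent, skip
        visit queue (parent ingest)
          visit gateway (parent queue)
            visit web (parent gateway)
              web–gateway: parent, skip
            gateway–queue: parent, skip
          queue–ingest: parent, skip
          visit worker (parent queue)
            worker–queue: parent, skip
            visit cdn (parent worker)
              cdn–worker: parent, skip
            visit billing (parent worker)
              billing–worker: parent, skip
            worker–ingest: ingest visited and ≠ parent → cycle
Cycle: ingest – queue – worker – ingest.

Yes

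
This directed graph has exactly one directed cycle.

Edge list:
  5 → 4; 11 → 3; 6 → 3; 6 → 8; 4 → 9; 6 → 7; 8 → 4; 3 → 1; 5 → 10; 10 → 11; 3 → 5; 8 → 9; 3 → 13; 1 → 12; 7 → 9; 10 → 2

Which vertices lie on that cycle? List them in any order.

3, 5, 10, 11

DFS with gray/black marking from 3:
3 gray
  5 gray
    10 gray
      11 gray
        11→3: 3 is gray → back edge
Back edge closes the cycle 3 → 5 → 10 → 11 → 3; its vertices are {3, 5, 10, 11}.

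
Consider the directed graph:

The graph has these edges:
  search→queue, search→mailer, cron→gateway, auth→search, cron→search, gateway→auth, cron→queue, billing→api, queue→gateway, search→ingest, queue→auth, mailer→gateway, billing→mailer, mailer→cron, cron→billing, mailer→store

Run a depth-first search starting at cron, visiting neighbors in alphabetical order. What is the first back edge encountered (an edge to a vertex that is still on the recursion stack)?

mailer→cron

DFS from cron (visiting neighbors in alphabetical order); mark gray on enter, black on exit:
cron gray
  billing gray
    api gray
    api black
    mailer gray
      mailer→cron: cron is gray → back edge
First back edge: mailer → cron.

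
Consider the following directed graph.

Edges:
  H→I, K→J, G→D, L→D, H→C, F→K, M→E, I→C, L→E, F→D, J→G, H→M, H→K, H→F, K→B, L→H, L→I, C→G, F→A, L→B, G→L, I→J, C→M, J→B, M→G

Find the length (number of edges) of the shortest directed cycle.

For each vertex v, BFS finds the shortest path from v back to v.
The shortest such closed walk is L → H → M → G → L, length 4.

4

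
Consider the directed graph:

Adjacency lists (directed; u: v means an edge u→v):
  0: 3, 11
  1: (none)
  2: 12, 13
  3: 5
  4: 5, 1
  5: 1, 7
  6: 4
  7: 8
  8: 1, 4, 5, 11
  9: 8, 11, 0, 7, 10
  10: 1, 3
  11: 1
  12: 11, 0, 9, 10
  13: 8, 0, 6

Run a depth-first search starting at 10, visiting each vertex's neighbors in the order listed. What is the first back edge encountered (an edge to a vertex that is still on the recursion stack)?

4->5

DFS from 10 (visiting each vertex's neighbors in the order listed); mark gray on enter, black on exit:
10 gray
  1 gray
  1 black
  3 gray
    5 gray
      5→1: 1 black — skip
      7 gray
        8 gray
          8→1: 1 black — skip
          4 gray
            4→5: 5 is gray → back edge
First back edge: 4 → 5.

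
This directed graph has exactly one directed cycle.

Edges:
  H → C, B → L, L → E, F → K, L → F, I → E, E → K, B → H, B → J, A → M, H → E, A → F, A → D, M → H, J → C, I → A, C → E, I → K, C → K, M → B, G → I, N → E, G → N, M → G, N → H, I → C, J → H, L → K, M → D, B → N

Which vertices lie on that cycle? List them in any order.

A, G, I, M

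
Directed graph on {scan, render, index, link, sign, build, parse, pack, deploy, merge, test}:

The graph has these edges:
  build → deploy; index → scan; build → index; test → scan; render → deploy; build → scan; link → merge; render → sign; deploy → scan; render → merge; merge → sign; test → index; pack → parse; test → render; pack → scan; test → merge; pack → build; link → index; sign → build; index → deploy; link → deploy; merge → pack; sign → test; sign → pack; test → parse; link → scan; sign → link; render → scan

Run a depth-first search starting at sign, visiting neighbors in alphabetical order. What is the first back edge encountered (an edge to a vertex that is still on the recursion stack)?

DFS from sign (visiting neighbors in alphabetical order); mark gray on enter, black on exit:
sign gray
  build gray
    deploy gray
      scan gray
      scan black
    deploy black
    index gray
      index→deploy: deploy black — skip
      index→scan: scan black — skip
    index black
    build→scan: scan black — skip
  build black
  link gray
    link→deploy: deploy black — skip
    link→index: index black — skip
    merge gray
      pack gray
        pack→build: build black — skip
        parse gray
        parse black
        pack→scan: scan black — skip
      pack black
      merge→sign: sign is gray → back edge
First back edge: merge → sign.

merge->sign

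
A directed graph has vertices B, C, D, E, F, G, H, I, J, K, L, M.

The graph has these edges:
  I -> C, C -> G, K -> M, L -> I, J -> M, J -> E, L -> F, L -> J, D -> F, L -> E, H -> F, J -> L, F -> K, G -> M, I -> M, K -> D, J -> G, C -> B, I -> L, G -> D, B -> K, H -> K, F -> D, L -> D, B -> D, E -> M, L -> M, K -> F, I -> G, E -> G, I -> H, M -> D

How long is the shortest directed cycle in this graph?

2

For each vertex v, BFS finds the shortest path from v back to v.
The shortest such closed walk is I → L → I, length 2.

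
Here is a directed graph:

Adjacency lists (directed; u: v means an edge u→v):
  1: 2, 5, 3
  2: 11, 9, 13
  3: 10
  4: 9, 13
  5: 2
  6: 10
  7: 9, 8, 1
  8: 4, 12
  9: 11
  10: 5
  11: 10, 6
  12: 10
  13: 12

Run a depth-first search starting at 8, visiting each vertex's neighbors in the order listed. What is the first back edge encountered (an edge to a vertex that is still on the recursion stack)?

2->11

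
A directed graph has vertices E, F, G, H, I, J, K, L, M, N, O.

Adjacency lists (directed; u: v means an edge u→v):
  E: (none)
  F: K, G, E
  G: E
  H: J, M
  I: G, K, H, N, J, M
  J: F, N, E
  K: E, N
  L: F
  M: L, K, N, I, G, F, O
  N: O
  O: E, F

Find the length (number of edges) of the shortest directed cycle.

2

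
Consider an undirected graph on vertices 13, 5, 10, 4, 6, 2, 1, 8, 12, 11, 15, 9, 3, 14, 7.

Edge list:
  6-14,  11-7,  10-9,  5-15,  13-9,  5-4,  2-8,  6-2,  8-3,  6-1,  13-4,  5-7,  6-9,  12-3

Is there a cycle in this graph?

No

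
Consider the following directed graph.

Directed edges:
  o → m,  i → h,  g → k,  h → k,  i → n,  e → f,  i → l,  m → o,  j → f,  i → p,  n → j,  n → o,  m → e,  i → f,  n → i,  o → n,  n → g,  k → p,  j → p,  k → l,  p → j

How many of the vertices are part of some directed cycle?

6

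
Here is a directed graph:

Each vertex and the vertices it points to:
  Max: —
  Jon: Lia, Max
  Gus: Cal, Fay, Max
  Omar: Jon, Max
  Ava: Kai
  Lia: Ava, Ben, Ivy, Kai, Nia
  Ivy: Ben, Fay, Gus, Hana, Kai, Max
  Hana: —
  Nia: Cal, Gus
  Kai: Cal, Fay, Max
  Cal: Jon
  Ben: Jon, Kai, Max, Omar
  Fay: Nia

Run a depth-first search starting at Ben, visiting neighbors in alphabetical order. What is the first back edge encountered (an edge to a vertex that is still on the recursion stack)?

DFS from Ben (visiting neighbors in alphabetical order); mark gray on enter, black on exit:
Ben gray
  Jon gray
    Lia gray
      Ava gray
        Kai gray
          Cal gray
            Cal→Jon: Jon is gray → back edge
First back edge: Cal → Jon.

Cal->Jon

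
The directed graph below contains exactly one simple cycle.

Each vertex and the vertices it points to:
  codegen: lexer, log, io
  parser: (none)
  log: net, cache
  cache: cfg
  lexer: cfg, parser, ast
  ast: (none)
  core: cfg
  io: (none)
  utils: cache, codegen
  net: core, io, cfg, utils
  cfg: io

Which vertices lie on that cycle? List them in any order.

DFS with gray/black marking from codegen:
codegen gray
  lexer gray
    cfg gray
      io gray
      io black
    cfg black
    parser gray
    parser black
    ast gray
    ast black
  lexer black
  log gray
    net gray
      core gray
        core→cfg: cfg black — skip
      core black
      net→io: io black — skip
      net→cfg: cfg black — skip
      utils gray
        cache gray
          cache→cfg: cfg black — skip
        cache black
        utils→codegen: codegen is gray → back edge
Back edge closes the cycle codegen → log → net → utils → codegen; its vertices are {log, net, utils, codegen}.

log, net, utils, codegen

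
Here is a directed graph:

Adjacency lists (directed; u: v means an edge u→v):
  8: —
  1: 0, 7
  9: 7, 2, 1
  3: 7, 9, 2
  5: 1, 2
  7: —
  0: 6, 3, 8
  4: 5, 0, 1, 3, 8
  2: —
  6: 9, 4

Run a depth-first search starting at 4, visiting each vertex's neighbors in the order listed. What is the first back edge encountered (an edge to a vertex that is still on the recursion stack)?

DFS from 4 (visiting each vertex's neighbors in the order listed); mark gray on enter, black on exit:
4 gray
  5 gray
    1 gray
      0 gray
        6 gray
          9 gray
            7 gray
            7 black
            2 gray
            2 black
            9→1: 1 is gray → back edge
First back edge: 9 → 1.

9->1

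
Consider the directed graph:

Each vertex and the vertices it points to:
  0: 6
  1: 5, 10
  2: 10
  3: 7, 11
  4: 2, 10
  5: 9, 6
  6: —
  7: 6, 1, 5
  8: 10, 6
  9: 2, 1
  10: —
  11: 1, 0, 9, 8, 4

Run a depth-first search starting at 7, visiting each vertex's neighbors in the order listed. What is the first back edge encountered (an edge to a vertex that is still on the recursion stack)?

DFS from 7 (visiting each vertex's neighbors in the order listed); mark gray on enter, black on exit:
7 gray
  6 gray
  6 black
  1 gray
    5 gray
      9 gray
        2 gray
          10 gray
          10 black
        2 black
        9→1: 1 is gray → back edge
First back edge: 9 → 1.

9->1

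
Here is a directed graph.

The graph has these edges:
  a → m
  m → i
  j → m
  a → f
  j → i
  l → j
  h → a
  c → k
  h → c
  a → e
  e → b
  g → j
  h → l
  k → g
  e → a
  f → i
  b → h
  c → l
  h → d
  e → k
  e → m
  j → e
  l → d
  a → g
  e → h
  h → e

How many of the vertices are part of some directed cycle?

A vertex is on a directed cycle iff it belongs to a strongly connected component of size ≥ 2 (or has a self-loop).
The vertices on cycles are {a, b, c, e, g, h, j, k, l} — 9 in total.

9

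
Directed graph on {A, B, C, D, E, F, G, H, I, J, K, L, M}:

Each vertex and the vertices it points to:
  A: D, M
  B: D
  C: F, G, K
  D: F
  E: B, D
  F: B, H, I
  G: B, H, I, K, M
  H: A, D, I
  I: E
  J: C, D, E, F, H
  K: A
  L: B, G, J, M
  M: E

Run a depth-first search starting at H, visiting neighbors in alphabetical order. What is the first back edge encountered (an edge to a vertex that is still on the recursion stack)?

B→D

DFS from H (visiting neighbors in alphabetical order); mark gray on enter, black on exit:
H gray
  A gray
    D gray
      F gray
        B gray
          B→D: D is gray → back edge
First back edge: B → D.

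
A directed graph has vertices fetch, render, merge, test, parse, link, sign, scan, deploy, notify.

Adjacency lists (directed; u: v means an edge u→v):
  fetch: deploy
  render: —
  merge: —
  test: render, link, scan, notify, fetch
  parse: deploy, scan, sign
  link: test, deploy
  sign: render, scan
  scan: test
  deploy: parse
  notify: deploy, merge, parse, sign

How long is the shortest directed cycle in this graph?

For each vertex v, BFS finds the shortest path from v back to v.
The shortest such closed walk is link → test → link, length 2.

2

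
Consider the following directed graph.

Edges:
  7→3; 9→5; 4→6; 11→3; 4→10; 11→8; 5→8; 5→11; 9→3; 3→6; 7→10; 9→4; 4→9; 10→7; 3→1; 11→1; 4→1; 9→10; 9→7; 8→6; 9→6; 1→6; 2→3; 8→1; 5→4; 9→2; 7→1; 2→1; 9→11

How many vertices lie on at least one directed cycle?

5

A vertex is on a directed cycle iff it belongs to a strongly connected component of size ≥ 2 (or has a self-loop).
The vertices on cycles are {4, 5, 7, 9, 10} — 5 in total.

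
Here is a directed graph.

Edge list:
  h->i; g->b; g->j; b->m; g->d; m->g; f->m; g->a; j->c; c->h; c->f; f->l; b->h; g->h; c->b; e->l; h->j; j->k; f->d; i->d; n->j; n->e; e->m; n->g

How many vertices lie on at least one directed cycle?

7

A vertex is on a directed cycle iff it belongs to a strongly connected component of size ≥ 2 (or has a self-loop).
The vertices on cycles are {b, c, f, g, h, j, m} — 7 in total.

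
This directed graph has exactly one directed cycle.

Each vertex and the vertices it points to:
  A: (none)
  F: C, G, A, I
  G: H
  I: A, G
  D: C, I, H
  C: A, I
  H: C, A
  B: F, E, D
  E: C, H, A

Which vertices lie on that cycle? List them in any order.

DFS with gray/black marking from G:
G gray
  H gray
    C gray
      A gray
      A black
      I gray
        I→A: A black — skip
        I→G: G is gray → back edge
Back edge closes the cycle G → H → C → I → G; its vertices are {C, G, H, I}.

C, G, H, I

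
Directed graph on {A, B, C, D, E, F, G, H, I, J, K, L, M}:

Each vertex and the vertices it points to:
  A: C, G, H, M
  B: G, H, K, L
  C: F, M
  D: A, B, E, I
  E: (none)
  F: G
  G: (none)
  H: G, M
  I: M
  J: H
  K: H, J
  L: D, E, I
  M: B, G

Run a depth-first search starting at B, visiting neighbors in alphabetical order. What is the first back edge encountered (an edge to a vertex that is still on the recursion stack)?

DFS from B (visiting neighbors in alphabetical order); mark gray on enter, black on exit:
B gray
  G gray
  G black
  H gray
    H→G: G black — skip
    M gray
      M→B: B is gray → back edge
First back edge: M → B.

M->B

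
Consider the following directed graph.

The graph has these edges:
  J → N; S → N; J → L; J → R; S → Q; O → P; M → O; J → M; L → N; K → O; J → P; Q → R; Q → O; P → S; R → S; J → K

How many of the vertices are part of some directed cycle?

A vertex is on a directed cycle iff it belongs to a strongly connected component of size ≥ 2 (or has a self-loop).
The vertices on cycles are {O, P, Q, R, S} — 5 in total.

5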